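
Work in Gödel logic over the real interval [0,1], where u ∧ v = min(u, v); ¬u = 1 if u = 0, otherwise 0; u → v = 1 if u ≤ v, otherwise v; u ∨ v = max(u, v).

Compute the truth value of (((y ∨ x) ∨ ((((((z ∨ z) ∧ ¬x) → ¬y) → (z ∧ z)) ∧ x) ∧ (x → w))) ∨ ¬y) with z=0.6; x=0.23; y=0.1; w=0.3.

0.23

(y ∨ x) = max(0.1, 0.23) = 0.23
(z ∨ z) = max(0.6, 0.6) = 0.6
¬x: Gödel ¬ of 0.23 = 0 (operand ≠ 0)
((z ∨ z) ∧ ¬x) = min(0.6, 0) = 0
¬y: Gödel ¬ of 0.1 = 0 (operand ≠ 0)
(((z ∨ z) ∧ ¬x) → ¬y): 0 ≤ 0, so result = 1
(z ∧ z) = min(0.6, 0.6) = 0.6
((((z ∨ z) ∧ ¬x) → ¬y) → (z ∧ z)): 1 > 0.6, so result = 0.6
(((((z ∨ z) ∧ ¬x) → ¬y) → (z ∧ z)) ∧ x) = min(0.6, 0.23) = 0.23
(x → w): 0.23 ≤ 0.3, so result = 1
((((((z ∨ z) ∧ ¬x) → ¬y) → (z ∧ z)) ∧ x) ∧ (x → w)) = min(0.23, 1) = 0.23
((y ∨ x) ∨ ((((((z ∨ z) ∧ ¬x) → ¬y) → (z ∧ z)) ∧ x) ∧ (x → w))) = max(0.23, 0.23) = 0.23
¬y: Gödel ¬ of 0.1 = 0 (operand ≠ 0)
(((y ∨ x) ∨ ((((((z ∨ z) ∧ ¬x) → ¬y) → (z ∧ z)) ∧ x) ∧ (x → w))) ∨ ¬y) = max(0.23, 0) = 0.23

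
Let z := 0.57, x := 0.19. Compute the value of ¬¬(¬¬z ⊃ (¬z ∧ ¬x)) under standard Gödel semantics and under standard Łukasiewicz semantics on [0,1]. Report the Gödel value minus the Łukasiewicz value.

-0.86

Gödel evaluation:
  ¬z: Gödel ¬ of 0.57 = 0 (operand ≠ 0)
  ¬¬z: Gödel ¬ of 0 = 1 (operand is 0)
  ¬z: Gödel ¬ of 0.57 = 0 (operand ≠ 0)
  ¬x: Gödel ¬ of 0.19 = 0 (operand ≠ 0)
  (¬z ∧ ¬x) = min(0, 0) = 0
  (¬¬z ⊃ (¬z ∧ ¬x)): 1 > 0, so result = 0
  ¬(¬¬z ⊃ (¬z ∧ ¬x)): Gödel ¬ of 0 = 1 (operand is 0)
  ¬¬(¬¬z ⊃ (¬z ∧ ¬x)): Gödel ¬ of 1 = 0 (operand ≠ 0)
  Gödel value = 0
Łukasiewicz evaluation:
  ¬z: Łukasiewicz ¬ gives 1 − 0.57 = 0.43
  ¬¬z: Łukasiewicz ¬ gives 1 − 0.43 = 0.57
  ¬z: Łukasiewicz ¬ gives 1 − 0.57 = 0.43
  ¬x: Łukasiewicz ¬ gives 1 − 0.19 = 0.81
  (¬z ∧ ¬x) = min(0.43, 0.81) = 0.43
  (¬¬z ⊃ (¬z ∧ ¬x)): min(1, 1 − 0.57 + 0.43) = 0.86
  ¬(¬¬z ⊃ (¬z ∧ ¬x)): Łukasiewicz ¬ gives 1 − 0.86 = 0.14
  ¬¬(¬¬z ⊃ (¬z ∧ ¬x)): Łukasiewicz ¬ gives 1 − 0.14 = 0.86
  Łukasiewicz value = 0.86
Difference: 0 − 0.86 = -0.86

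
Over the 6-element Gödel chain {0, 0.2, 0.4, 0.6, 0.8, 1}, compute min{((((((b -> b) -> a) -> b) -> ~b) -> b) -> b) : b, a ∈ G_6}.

0.20

The minimum is attained at b = 0.2, a = 0:
  (b -> b): 0.2 ≤ 0.2, so result = 1
  ((b -> b) -> a): 1 > 0, so result = 0
  (((b -> b) -> a) -> b): 0 ≤ 0.2, so result = 1
  ~b: Gödel ¬ of 0.2 = 0 (operand ≠ 0)
  ((((b -> b) -> a) -> b) -> ~b): 1 > 0, so result = 0
  (((((b -> b) -> a) -> b) -> ~b) -> b): 0 ≤ 0.2, so result = 1
  ((((((b -> b) -> a) -> b) -> ~b) -> b) -> b): 1 > 0.2, so result = 0.2
Checking all 36 assignments confirms none give a value below 0.20.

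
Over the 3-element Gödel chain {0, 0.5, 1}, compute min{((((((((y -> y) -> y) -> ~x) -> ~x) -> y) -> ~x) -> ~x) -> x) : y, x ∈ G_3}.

The minimum is attained at y = 0, x = 0:
  (y -> y): 0 ≤ 0, so result = 1
  ((y -> y) -> y): 1 > 0, so result = 0
  ~x: Gödel ¬ of 0 = 1 (operand is 0)
  (((y -> y) -> y) -> ~x): 0 ≤ 1, so result = 1
  ~x: Gödel ¬ of 0 = 1 (operand is 0)
  ((((y -> y) -> y) -> ~x) -> ~x): 1 ≤ 1, so result = 1
  (((((y -> y) -> y) -> ~x) -> ~x) -> y): 1 > 0, so result = 0
  ~x: Gödel ¬ of 0 = 1 (operand is 0)
  ((((((y -> y) -> y) -> ~x) -> ~x) -> y) -> ~x): 0 ≤ 1, so result = 1
  ~x: Gödel ¬ of 0 = 1 (operand is 0)
  (((((((y -> y) -> y) -> ~x) -> ~x) -> y) -> ~x) -> ~x): 1 ≤ 1, so result = 1
  ((((((((y -> y) -> y) -> ~x) -> ~x) -> y) -> ~x) -> ~x) -> x): 1 > 0, so result = 0
Checking all 9 assignments confirms none give a value below 0.00.

0.00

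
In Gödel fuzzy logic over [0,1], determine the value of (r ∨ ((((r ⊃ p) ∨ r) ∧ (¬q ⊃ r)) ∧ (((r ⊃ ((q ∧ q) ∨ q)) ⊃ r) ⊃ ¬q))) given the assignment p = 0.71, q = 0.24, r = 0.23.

(r ⊃ p): 0.23 ≤ 0.71, so result = 1
((r ⊃ p) ∨ r) = max(1, 0.23) = 1
¬q: Gödel ¬ of 0.24 = 0 (operand ≠ 0)
(¬q ⊃ r): 0 ≤ 0.23, so result = 1
(((r ⊃ p) ∨ r) ∧ (¬q ⊃ r)) = min(1, 1) = 1
(q ∧ q) = min(0.24, 0.24) = 0.24
((q ∧ q) ∨ q) = max(0.24, 0.24) = 0.24
(r ⊃ ((q ∧ q) ∨ q)): 0.23 ≤ 0.24, so result = 1
((r ⊃ ((q ∧ q) ∨ q)) ⊃ r): 1 > 0.23, so result = 0.23
¬q: Gödel ¬ of 0.24 = 0 (operand ≠ 0)
(((r ⊃ ((q ∧ q) ∨ q)) ⊃ r) ⊃ ¬q): 0.23 > 0, so result = 0
((((r ⊃ p) ∨ r) ∧ (¬q ⊃ r)) ∧ (((r ⊃ ((q ∧ q) ∨ q)) ⊃ r) ⊃ ¬q)) = min(1, 0) = 0
(r ∨ ((((r ⊃ p) ∨ r) ∧ (¬q ⊃ r)) ∧ (((r ⊃ ((q ∧ q) ∨ q)) ⊃ r) ⊃ ¬q))) = max(0.23, 0) = 0.23

0.23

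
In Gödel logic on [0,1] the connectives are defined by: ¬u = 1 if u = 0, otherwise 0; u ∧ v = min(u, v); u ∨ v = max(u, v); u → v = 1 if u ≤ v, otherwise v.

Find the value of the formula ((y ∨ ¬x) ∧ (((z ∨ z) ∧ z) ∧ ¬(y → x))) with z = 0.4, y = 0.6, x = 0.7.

0.00

¬x: Gödel ¬ of 0.7 = 0 (operand ≠ 0)
(y ∨ ¬x) = max(0.6, 0) = 0.6
(z ∨ z) = max(0.4, 0.4) = 0.4
((z ∨ z) ∧ z) = min(0.4, 0.4) = 0.4
(y → x): 0.6 ≤ 0.7, so result = 1
¬(y → x): Gödel ¬ of 1 = 0 (operand ≠ 0)
(((z ∨ z) ∧ z) ∧ ¬(y → x)) = min(0.4, 0) = 0
((y ∨ ¬x) ∧ (((z ∨ z) ∧ z) ∧ ¬(y → x))) = min(0.6, 0) = 0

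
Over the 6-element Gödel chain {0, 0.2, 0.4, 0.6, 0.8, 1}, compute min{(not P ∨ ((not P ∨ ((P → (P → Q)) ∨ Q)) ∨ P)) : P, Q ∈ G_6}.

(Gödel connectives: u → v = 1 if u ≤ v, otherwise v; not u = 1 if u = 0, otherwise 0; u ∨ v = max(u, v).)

0.20

The minimum is attained at P = 0.2, Q = 0:
  not P: Gödel ¬ of 0.2 = 0 (operand ≠ 0)
  not P: Gödel ¬ of 0.2 = 0 (operand ≠ 0)
  (P → Q): 0.2 > 0, so result = 0
  (P → (P → Q)): 0.2 > 0, so result = 0
  ((P → (P → Q)) ∨ Q) = max(0, 0) = 0
  (not P ∨ ((P → (P → Q)) ∨ Q)) = max(0, 0) = 0
  ((not P ∨ ((P → (P → Q)) ∨ Q)) ∨ P) = max(0, 0.2) = 0.2
  (not P ∨ ((not P ∨ ((P → (P → Q)) ∨ Q)) ∨ P)) = max(0, 0.2) = 0.2
Checking all 36 assignments confirms none give a value below 0.20.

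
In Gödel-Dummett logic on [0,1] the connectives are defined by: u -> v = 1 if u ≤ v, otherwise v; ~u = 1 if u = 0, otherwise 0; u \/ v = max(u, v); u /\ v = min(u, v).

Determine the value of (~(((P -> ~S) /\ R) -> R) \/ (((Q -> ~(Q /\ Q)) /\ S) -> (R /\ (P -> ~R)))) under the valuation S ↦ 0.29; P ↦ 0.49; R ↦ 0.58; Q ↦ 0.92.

1.00

~S: Gödel ¬ of 0.29 = 0 (operand ≠ 0)
(P -> ~S): 0.49 > 0, so result = 0
((P -> ~S) /\ R) = min(0, 0.58) = 0
(((P -> ~S) /\ R) -> R): 0 ≤ 0.58, so result = 1
~(((P -> ~S) /\ R) -> R): Gödel ¬ of 1 = 0 (operand ≠ 0)
(Q /\ Q) = min(0.92, 0.92) = 0.92
~(Q /\ Q): Gödel ¬ of 0.92 = 0 (operand ≠ 0)
(Q -> ~(Q /\ Q)): 0.92 > 0, so result = 0
((Q -> ~(Q /\ Q)) /\ S) = min(0, 0.29) = 0
~R: Gödel ¬ of 0.58 = 0 (operand ≠ 0)
(P -> ~R): 0.49 > 0, so result = 0
(R /\ (P -> ~R)) = min(0.58, 0) = 0
(((Q -> ~(Q /\ Q)) /\ S) -> (R /\ (P -> ~R))): 0 ≤ 0, so result = 1
(~(((P -> ~S) /\ R) -> R) \/ (((Q -> ~(Q /\ Q)) /\ S) -> (R /\ (P -> ~R)))) = max(0, 1) = 1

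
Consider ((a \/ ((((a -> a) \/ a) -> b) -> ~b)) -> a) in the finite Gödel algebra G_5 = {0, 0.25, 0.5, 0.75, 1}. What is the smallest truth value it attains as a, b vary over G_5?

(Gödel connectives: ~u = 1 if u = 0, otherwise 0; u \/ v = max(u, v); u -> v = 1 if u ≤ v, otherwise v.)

The minimum is attained at a = 0, b = 0:
  (a -> a): 0 ≤ 0, so result = 1
  ((a -> a) \/ a) = max(1, 0) = 1
  (((a -> a) \/ a) -> b): 1 > 0, so result = 0
  ~b: Gödel ¬ of 0 = 1 (operand is 0)
  ((((a -> a) \/ a) -> b) -> ~b): 0 ≤ 1, so result = 1
  (a \/ ((((a -> a) \/ a) -> b) -> ~b)) = max(0, 1) = 1
  ((a \/ ((((a -> a) \/ a) -> b) -> ~b)) -> a): 1 > 0, so result = 0
Checking all 25 assignments confirms none give a value below 0.00.

0.00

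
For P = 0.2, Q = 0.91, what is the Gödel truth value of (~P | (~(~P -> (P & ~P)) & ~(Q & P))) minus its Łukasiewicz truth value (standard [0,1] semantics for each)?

-0.80

Gödel evaluation:
  ~P: Gödel ¬ of 0.2 = 0 (operand ≠ 0)
  ~P: Gödel ¬ of 0.2 = 0 (operand ≠ 0)
  ~P: Gödel ¬ of 0.2 = 0 (operand ≠ 0)
  (P & ~P) = min(0.2, 0) = 0
  (~P -> (P & ~P)): 0 ≤ 0, so result = 1
  ~(~P -> (P & ~P)): Gödel ¬ of 1 = 0 (operand ≠ 0)
  (Q & P) = min(0.91, 0.2) = 0.2
  ~(Q & P): Gödel ¬ of 0.2 = 0 (operand ≠ 0)
  (~(~P -> (P & ~P)) & ~(Q & P)) = min(0, 0) = 0
  (~P | (~(~P -> (P & ~P)) & ~(Q & P))) = max(0, 0) = 0
  Gödel value = 0
Łukasiewicz evaluation:
  ~P: Łukasiewicz ¬ gives 1 − 0.2 = 0.8
  ~P: Łukasiewicz ¬ gives 1 − 0.2 = 0.8
  ~P: Łukasiewicz ¬ gives 1 − 0.2 = 0.8
  (P & ~P) = min(0.2, 0.8) = 0.2
  (~P -> (P & ~P)): min(1, 1 − 0.8 + 0.2) = 0.4
  ~(~P -> (P & ~P)): Łukasiewicz ¬ gives 1 − 0.4 = 0.6
  (Q & P) = min(0.91, 0.2) = 0.2
  ~(Q & P): Łukasiewicz ¬ gives 1 − 0.2 = 0.8
  (~(~P -> (P & ~P)) & ~(Q & P)) = min(0.6, 0.8) = 0.6
  (~P | (~(~P -> (P & ~P)) & ~(Q & P))) = max(0.8, 0.6) = 0.8
  Łukasiewicz value = 0.8
Difference: 0 − 0.8 = -0.80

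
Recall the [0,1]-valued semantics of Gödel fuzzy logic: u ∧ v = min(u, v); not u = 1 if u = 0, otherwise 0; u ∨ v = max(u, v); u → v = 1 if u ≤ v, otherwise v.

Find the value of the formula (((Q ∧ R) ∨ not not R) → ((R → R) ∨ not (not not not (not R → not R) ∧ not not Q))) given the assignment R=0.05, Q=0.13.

1.00

(Q ∧ R) = min(0.13, 0.05) = 0.05
not R: Gödel ¬ of 0.05 = 0 (operand ≠ 0)
not not R: Gödel ¬ of 0 = 1 (operand is 0)
((Q ∧ R) ∨ not not R) = max(0.05, 1) = 1
(R → R): 0.05 ≤ 0.05, so result = 1
not R: Gödel ¬ of 0.05 = 0 (operand ≠ 0)
not R: Gödel ¬ of 0.05 = 0 (operand ≠ 0)
(not R → not R): 0 ≤ 0, so result = 1
not (not R → not R): Gödel ¬ of 1 = 0 (operand ≠ 0)
not not (not R → not R): Gödel ¬ of 0 = 1 (operand is 0)
not not not (not R → not R): Gödel ¬ of 1 = 0 (operand ≠ 0)
not Q: Gödel ¬ of 0.13 = 0 (operand ≠ 0)
not not Q: Gödel ¬ of 0 = 1 (operand is 0)
(not not not (not R → not R) ∧ not not Q) = min(0, 1) = 0
not (not not not (not R → not R) ∧ not not Q): Gödel ¬ of 0 = 1 (operand is 0)
((R → R) ∨ not (not not not (not R → not R) ∧ not not Q)) = max(1, 1) = 1
(((Q ∧ R) ∨ not not R) → ((R → R) ∨ not (not not not (not R → not R) ∧ not not Q))): 1 ≤ 1, so result = 1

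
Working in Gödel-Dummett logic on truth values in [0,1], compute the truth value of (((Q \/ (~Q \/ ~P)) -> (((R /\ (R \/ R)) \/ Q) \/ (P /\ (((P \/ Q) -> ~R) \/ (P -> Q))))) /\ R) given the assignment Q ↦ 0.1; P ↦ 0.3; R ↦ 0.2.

0.20

~Q: Gödel ¬ of 0.1 = 0 (operand ≠ 0)
~P: Gödel ¬ of 0.3 = 0 (operand ≠ 0)
(~Q \/ ~P) = max(0, 0) = 0
(Q \/ (~Q \/ ~P)) = max(0.1, 0) = 0.1
(R \/ R) = max(0.2, 0.2) = 0.2
(R /\ (R \/ R)) = min(0.2, 0.2) = 0.2
((R /\ (R \/ R)) \/ Q) = max(0.2, 0.1) = 0.2
(P \/ Q) = max(0.3, 0.1) = 0.3
~R: Gödel ¬ of 0.2 = 0 (operand ≠ 0)
((P \/ Q) -> ~R): 0.3 > 0, so result = 0
(P -> Q): 0.3 > 0.1, so result = 0.1
(((P \/ Q) -> ~R) \/ (P -> Q)) = max(0, 0.1) = 0.1
(P /\ (((P \/ Q) -> ~R) \/ (P -> Q))) = min(0.3, 0.1) = 0.1
(((R /\ (R \/ R)) \/ Q) \/ (P /\ (((P \/ Q) -> ~R) \/ (P -> Q)))) = max(0.2, 0.1) = 0.2
((Q \/ (~Q \/ ~P)) -> (((R /\ (R \/ R)) \/ Q) \/ (P /\ (((P \/ Q) -> ~R) \/ (P -> Q))))): 0.1 ≤ 0.2, so result = 1
(((Q \/ (~Q \/ ~P)) -> (((R /\ (R \/ R)) \/ Q) \/ (P /\ (((P \/ Q) -> ~R) \/ (P -> Q))))) /\ R) = min(1, 0.2) = 0.2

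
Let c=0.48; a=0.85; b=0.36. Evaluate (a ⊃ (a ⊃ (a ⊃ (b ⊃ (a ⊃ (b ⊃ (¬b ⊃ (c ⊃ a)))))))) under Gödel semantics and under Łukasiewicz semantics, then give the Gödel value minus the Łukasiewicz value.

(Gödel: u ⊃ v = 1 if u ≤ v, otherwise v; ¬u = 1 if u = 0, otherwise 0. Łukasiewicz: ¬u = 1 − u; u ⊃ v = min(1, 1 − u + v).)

Gödel evaluation:
  ¬b: Gödel ¬ of 0.36 = 0 (operand ≠ 0)
  (c ⊃ a): 0.48 ≤ 0.85, so result = 1
  (¬b ⊃ (c ⊃ a)): 0 ≤ 1, so result = 1
  (b ⊃ (¬b ⊃ (c ⊃ a))): 0.36 ≤ 1, so result = 1
  (a ⊃ (b ⊃ (¬b ⊃ (c ⊃ a)))): 0.85 ≤ 1, so result = 1
  (b ⊃ (a ⊃ (b ⊃ (¬b ⊃ (c ⊃ a))))): 0.36 ≤ 1, so result = 1
  (a ⊃ (b ⊃ (a ⊃ (b ⊃ (¬b ⊃ (c ⊃ a)))))): 0.85 ≤ 1, so result = 1
  (a ⊃ (a ⊃ (b ⊃ (a ⊃ (b ⊃ (¬b ⊃ (c ⊃ a))))))): 0.85 ≤ 1, so result = 1
  (a ⊃ (a ⊃ (a ⊃ (b ⊃ (a ⊃ (b ⊃ (¬b ⊃ (c ⊃ a)))))))): 0.85 ≤ 1, so result = 1
  Gödel value = 1
Łukasiewicz evaluation:
  ¬b: Łukasiewicz ¬ gives 1 − 0.36 = 0.64
  (c ⊃ a): min(1, 1 − 0.48 + 0.85) = 1
  (¬b ⊃ (c ⊃ a)): min(1, 1 − 0.64 + 1) = 1
  (b ⊃ (¬b ⊃ (c ⊃ a))): min(1, 1 − 0.36 + 1) = 1
  (a ⊃ (b ⊃ (¬b ⊃ (c ⊃ a)))): min(1, 1 − 0.85 + 1) = 1
  (b ⊃ (a ⊃ (b ⊃ (¬b ⊃ (c ⊃ a))))): min(1, 1 − 0.36 + 1) = 1
  (a ⊃ (b ⊃ (a ⊃ (b ⊃ (¬b ⊃ (c ⊃ a)))))): min(1, 1 − 0.85 + 1) = 1
  (a ⊃ (a ⊃ (b ⊃ (a ⊃ (b ⊃ (¬b ⊃ (c ⊃ a))))))): min(1, 1 − 0.85 + 1) = 1
  (a ⊃ (a ⊃ (a ⊃ (b ⊃ (a ⊃ (b ⊃ (¬b ⊃ (c ⊃ a)))))))): min(1, 1 − 0.85 + 1) = 1
  Łukasiewicz value = 1
Difference: 1 − 1 = 0.00

0.00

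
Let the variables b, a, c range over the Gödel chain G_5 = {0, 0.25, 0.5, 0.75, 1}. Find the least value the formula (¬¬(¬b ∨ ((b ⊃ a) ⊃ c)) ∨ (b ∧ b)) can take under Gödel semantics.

0.25

The minimum is attained at b = 0.25, a = 0.25, c = 0:
  ¬b: Gödel ¬ of 0.25 = 0 (operand ≠ 0)
  (b ⊃ a): 0.25 ≤ 0.25, so result = 1
  ((b ⊃ a) ⊃ c): 1 > 0, so result = 0
  (¬b ∨ ((b ⊃ a) ⊃ c)) = max(0, 0) = 0
  ¬(¬b ∨ ((b ⊃ a) ⊃ c)): Gödel ¬ of 0 = 1 (operand is 0)
  ¬¬(¬b ∨ ((b ⊃ a) ⊃ c)): Gödel ¬ of 1 = 0 (operand ≠ 0)
  (b ∧ b) = min(0.25, 0.25) = 0.25
  (¬¬(¬b ∨ ((b ⊃ a) ⊃ c)) ∨ (b ∧ b)) = max(0, 0.25) = 0.25
Checking all 125 assignments confirms none give a value below 0.25.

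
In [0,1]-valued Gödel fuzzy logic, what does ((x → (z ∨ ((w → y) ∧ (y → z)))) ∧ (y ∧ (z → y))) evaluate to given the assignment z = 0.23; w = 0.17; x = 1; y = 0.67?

0.23

(w → y): 0.17 ≤ 0.67, so result = 1
(y → z): 0.67 > 0.23, so result = 0.23
((w → y) ∧ (y → z)) = min(1, 0.23) = 0.23
(z ∨ ((w → y) ∧ (y → z))) = max(0.23, 0.23) = 0.23
(x → (z ∨ ((w → y) ∧ (y → z)))): 1 > 0.23, so result = 0.23
(z → y): 0.23 ≤ 0.67, so result = 1
(y ∧ (z → y)) = min(0.67, 1) = 0.67
((x → (z ∨ ((w → y) ∧ (y → z)))) ∧ (y ∧ (z → y))) = min(0.23, 0.67) = 0.23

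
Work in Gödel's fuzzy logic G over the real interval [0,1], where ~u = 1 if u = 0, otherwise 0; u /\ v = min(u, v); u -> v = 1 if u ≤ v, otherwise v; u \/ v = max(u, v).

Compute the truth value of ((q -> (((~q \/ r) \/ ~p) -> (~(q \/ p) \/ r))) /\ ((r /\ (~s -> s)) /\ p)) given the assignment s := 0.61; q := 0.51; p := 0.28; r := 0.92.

0.28

~q: Gödel ¬ of 0.51 = 0 (operand ≠ 0)
(~q \/ r) = max(0, 0.92) = 0.92
~p: Gödel ¬ of 0.28 = 0 (operand ≠ 0)
((~q \/ r) \/ ~p) = max(0.92, 0) = 0.92
(q \/ p) = max(0.51, 0.28) = 0.51
~(q \/ p): Gödel ¬ of 0.51 = 0 (operand ≠ 0)
(~(q \/ p) \/ r) = max(0, 0.92) = 0.92
(((~q \/ r) \/ ~p) -> (~(q \/ p) \/ r)): 0.92 ≤ 0.92, so result = 1
(q -> (((~q \/ r) \/ ~p) -> (~(q \/ p) \/ r))): 0.51 ≤ 1, so result = 1
~s: Gödel ¬ of 0.61 = 0 (operand ≠ 0)
(~s -> s): 0 ≤ 0.61, so result = 1
(r /\ (~s -> s)) = min(0.92, 1) = 0.92
((r /\ (~s -> s)) /\ p) = min(0.92, 0.28) = 0.28
((q -> (((~q \/ r) \/ ~p) -> (~(q \/ p) \/ r))) /\ ((r /\ (~s -> s)) /\ p)) = min(1, 0.28) = 0.28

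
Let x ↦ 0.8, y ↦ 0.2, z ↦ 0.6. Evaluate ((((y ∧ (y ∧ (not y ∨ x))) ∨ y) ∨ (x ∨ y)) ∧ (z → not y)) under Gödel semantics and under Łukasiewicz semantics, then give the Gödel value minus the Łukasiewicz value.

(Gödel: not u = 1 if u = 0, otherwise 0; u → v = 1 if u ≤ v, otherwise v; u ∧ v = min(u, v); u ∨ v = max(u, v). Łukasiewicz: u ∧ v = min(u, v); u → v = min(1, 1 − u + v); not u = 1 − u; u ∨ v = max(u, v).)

-0.80

Gödel evaluation:
  not y: Gödel ¬ of 0.2 = 0 (operand ≠ 0)
  (not y ∨ x) = max(0, 0.8) = 0.8
  (y ∧ (not y ∨ x)) = min(0.2, 0.8) = 0.2
  (y ∧ (y ∧ (not y ∨ x))) = min(0.2, 0.2) = 0.2
  ((y ∧ (y ∧ (not y ∨ x))) ∨ y) = max(0.2, 0.2) = 0.2
  (x ∨ y) = max(0.8, 0.2) = 0.8
  (((y ∧ (y ∧ (not y ∨ x))) ∨ y) ∨ (x ∨ y)) = max(0.2, 0.8) = 0.8
  not y: Gödel ¬ of 0.2 = 0 (operand ≠ 0)
  (z → not y): 0.6 > 0, so result = 0
  ((((y ∧ (y ∧ (not y ∨ x))) ∨ y) ∨ (x ∨ y)) ∧ (z → not y)) = min(0.8, 0) = 0
  Gödel value = 0
Łukasiewicz evaluation:
  not y: Łukasiewicz ¬ gives 1 − 0.2 = 0.8
  (not y ∨ x) = max(0.8, 0.8) = 0.8
  (y ∧ (not y ∨ x)) = min(0.2, 0.8) = 0.2
  (y ∧ (y ∧ (not y ∨ x))) = min(0.2, 0.2) = 0.2
  ((y ∧ (y ∧ (not y ∨ x))) ∨ y) = max(0.2, 0.2) = 0.2
  (x ∨ y) = max(0.8, 0.2) = 0.8
  (((y ∧ (y ∧ (not y ∨ x))) ∨ y) ∨ (x ∨ y)) = max(0.2, 0.8) = 0.8
  not y: Łukasiewicz ¬ gives 1 − 0.2 = 0.8
  (z → not y): min(1, 1 − 0.6 + 0.8) = 1
  ((((y ∧ (y ∧ (not y ∨ x))) ∨ y) ∨ (x ∨ y)) ∧ (z → not y)) = min(0.8, 1) = 0.8
  Łukasiewicz value = 0.8
Difference: 0 − 0.8 = -0.80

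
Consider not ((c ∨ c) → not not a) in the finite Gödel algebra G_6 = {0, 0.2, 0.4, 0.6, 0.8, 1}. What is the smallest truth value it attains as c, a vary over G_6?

The minimum is attained at c = 0, a = 0:
  (c ∨ c) = max(0, 0) = 0
  not a: Gödel ¬ of 0 = 1 (operand is 0)
  not not a: Gödel ¬ of 1 = 0 (operand ≠ 0)
  ((c ∨ c) → not not a): 0 ≤ 0, so result = 1
  not ((c ∨ c) → not not a): Gödel ¬ of 1 = 0 (operand ≠ 0)
Checking all 36 assignments confirms none give a value below 0.00.

0.00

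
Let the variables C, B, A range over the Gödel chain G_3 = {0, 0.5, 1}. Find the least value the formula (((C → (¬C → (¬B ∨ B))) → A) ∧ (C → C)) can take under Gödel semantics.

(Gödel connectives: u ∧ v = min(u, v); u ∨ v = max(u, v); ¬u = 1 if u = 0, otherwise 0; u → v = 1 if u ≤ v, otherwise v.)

The minimum is attained at C = 0, B = 0, A = 0:
  ¬C: Gödel ¬ of 0 = 1 (operand is 0)
  ¬B: Gödel ¬ of 0 = 1 (operand is 0)
  (¬B ∨ B) = max(1, 0) = 1
  (¬C → (¬B ∨ B)): 1 ≤ 1, so result = 1
  (C → (¬C → (¬B ∨ B))): 0 ≤ 1, so result = 1
  ((C → (¬C → (¬B ∨ B))) → A): 1 > 0, so result = 0
  (C → C): 0 ≤ 0, so result = 1
  (((C → (¬C → (¬B ∨ B))) → A) ∧ (C → C)) = min(0, 1) = 0
Checking all 27 assignments confirms none give a value below 0.00.

0.00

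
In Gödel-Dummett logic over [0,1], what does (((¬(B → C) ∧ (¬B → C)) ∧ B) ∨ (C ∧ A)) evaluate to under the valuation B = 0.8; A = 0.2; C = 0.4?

0.20

(B → C): 0.8 > 0.4, so result = 0.4
¬(B → C): Gödel ¬ of 0.4 = 0 (operand ≠ 0)
¬B: Gödel ¬ of 0.8 = 0 (operand ≠ 0)
(¬B → C): 0 ≤ 0.4, so result = 1
(¬(B → C) ∧ (¬B → C)) = min(0, 1) = 0
((¬(B → C) ∧ (¬B → C)) ∧ B) = min(0, 0.8) = 0
(C ∧ A) = min(0.4, 0.2) = 0.2
(((¬(B → C) ∧ (¬B → C)) ∧ B) ∨ (C ∧ A)) = max(0, 0.2) = 0.2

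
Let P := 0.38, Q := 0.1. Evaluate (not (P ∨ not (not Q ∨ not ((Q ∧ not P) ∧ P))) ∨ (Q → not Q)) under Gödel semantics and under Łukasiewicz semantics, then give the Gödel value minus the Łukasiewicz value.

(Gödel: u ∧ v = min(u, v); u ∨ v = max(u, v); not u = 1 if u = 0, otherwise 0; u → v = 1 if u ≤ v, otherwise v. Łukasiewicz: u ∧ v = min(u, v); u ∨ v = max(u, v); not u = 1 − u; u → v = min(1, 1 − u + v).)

-1.00

Gödel evaluation:
  not Q: Gödel ¬ of 0.1 = 0 (operand ≠ 0)
  not P: Gödel ¬ of 0.38 = 0 (operand ≠ 0)
  (Q ∧ not P) = min(0.1, 0) = 0
  ((Q ∧ not P) ∧ P) = min(0, 0.38) = 0
  not ((Q ∧ not P) ∧ P): Gödel ¬ of 0 = 1 (operand is 0)
  (not Q ∨ not ((Q ∧ not P) ∧ P)) = max(0, 1) = 1
  not (not Q ∨ not ((Q ∧ not P) ∧ P)): Gödel ¬ of 1 = 0 (operand ≠ 0)
  (P ∨ not (not Q ∨ not ((Q ∧ not P) ∧ P))) = max(0.38, 0) = 0.38
  not (P ∨ not (not Q ∨ not ((Q ∧ not P) ∧ P))): Gödel ¬ of 0.38 = 0 (operand ≠ 0)
  not Q: Gödel ¬ of 0.1 = 0 (operand ≠ 0)
  (Q → not Q): 0.1 > 0, so result = 0
  (not (P ∨ not (not Q ∨ not ((Q ∧ not P) ∧ P))) ∨ (Q → not Q)) = max(0, 0) = 0
  Gödel value = 0
Łukasiewicz evaluation:
  not Q: Łukasiewicz ¬ gives 1 − 0.1 = 0.9
  not P: Łukasiewicz ¬ gives 1 − 0.38 = 0.62
  (Q ∧ not P) = min(0.1, 0.62) = 0.1
  ((Q ∧ not P) ∧ P) = min(0.1, 0.38) = 0.1
  not ((Q ∧ not P) ∧ P): Łukasiewicz ¬ gives 1 − 0.1 = 0.9
  (not Q ∨ not ((Q ∧ not P) ∧ P)) = max(0.9, 0.9) = 0.9
  not (not Q ∨ not ((Q ∧ not P) ∧ P)): Łukasiewicz ¬ gives 1 − 0.9 = 0.1
  (P ∨ not (not Q ∨ not ((Q ∧ not P) ∧ P))) = max(0.38, 0.1) = 0.38
  not (P ∨ not (not Q ∨ not ((Q ∧ not P) ∧ P))): Łukasiewicz ¬ gives 1 − 0.38 = 0.62
  not Q: Łukasiewicz ¬ gives 1 − 0.1 = 0.9
  (Q → not Q): min(1, 1 − 0.1 + 0.9) = 1
  (not (P ∨ not (not Q ∨ not ((Q ∧ not P) ∧ P))) ∨ (Q → not Q)) = max(0.62, 1) = 1
  Łukasiewicz value = 1
Difference: 0 − 1 = -1.00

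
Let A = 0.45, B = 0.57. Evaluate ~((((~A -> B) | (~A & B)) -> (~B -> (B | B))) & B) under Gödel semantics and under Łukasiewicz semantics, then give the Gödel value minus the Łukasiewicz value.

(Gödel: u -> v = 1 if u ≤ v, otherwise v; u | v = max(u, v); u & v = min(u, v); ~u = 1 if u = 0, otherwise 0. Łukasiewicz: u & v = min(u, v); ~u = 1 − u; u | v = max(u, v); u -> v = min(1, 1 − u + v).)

-0.43

Gödel evaluation:
  ~A: Gödel ¬ of 0.45 = 0 (operand ≠ 0)
  (~A -> B): 0 ≤ 0.57, so result = 1
  ~A: Gödel ¬ of 0.45 = 0 (operand ≠ 0)
  (~A & B) = min(0, 0.57) = 0
  ((~A -> B) | (~A & B)) = max(1, 0) = 1
  ~B: Gödel ¬ of 0.57 = 0 (operand ≠ 0)
  (B | B) = max(0.57, 0.57) = 0.57
  (~B -> (B | B)): 0 ≤ 0.57, so result = 1
  (((~A -> B) | (~A & B)) -> (~B -> (B | B))): 1 ≤ 1, so result = 1
  ((((~A -> B) | (~A & B)) -> (~B -> (B | B))) & B) = min(1, 0.57) = 0.57
  ~((((~A -> B) | (~A & B)) -> (~B -> (B | B))) & B): Gödel ¬ of 0.57 = 0 (operand ≠ 0)
  Gödel value = 0
Łukasiewicz evaluation:
  ~A: Łukasiewicz ¬ gives 1 − 0.45 = 0.55
  (~A -> B): min(1, 1 − 0.55 + 0.57) = 1
  ~A: Łukasiewicz ¬ gives 1 − 0.45 = 0.55
  (~A & B) = min(0.55, 0.57) = 0.55
  ((~A -> B) | (~A & B)) = max(1, 0.55) = 1
  ~B: Łukasiewicz ¬ gives 1 − 0.57 = 0.43
  (B | B) = max(0.57, 0.57) = 0.57
  (~B -> (B | B)): min(1, 1 − 0.43 + 0.57) = 1
  (((~A -> B) | (~A & B)) -> (~B -> (B | B))): min(1, 1 − 1 + 1) = 1
  ((((~A -> B) | (~A & B)) -> (~B -> (B | B))) & B) = min(1, 0.57) = 0.57
  ~((((~A -> B) | (~A & B)) -> (~B -> (B | B))) & B): Łukasiewicz ¬ gives 1 − 0.57 = 0.43
  Łukasiewicz value = 0.43
Difference: 0 − 0.43 = -0.43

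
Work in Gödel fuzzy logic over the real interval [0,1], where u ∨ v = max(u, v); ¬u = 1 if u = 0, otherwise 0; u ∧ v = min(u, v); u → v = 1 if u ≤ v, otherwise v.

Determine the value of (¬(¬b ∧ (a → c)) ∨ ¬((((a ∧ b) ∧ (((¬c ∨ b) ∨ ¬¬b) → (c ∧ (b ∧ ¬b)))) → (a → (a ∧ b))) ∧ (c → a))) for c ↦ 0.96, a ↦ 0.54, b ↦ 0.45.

¬b: Gödel ¬ of 0.45 = 0 (operand ≠ 0)
(a → c): 0.54 ≤ 0.96, so result = 1
(¬b ∧ (a → c)) = min(0, 1) = 0
¬(¬b ∧ (a → c)): Gödel ¬ of 0 = 1 (operand is 0)
(a ∧ b) = min(0.54, 0.45) = 0.45
¬c: Gödel ¬ of 0.96 = 0 (operand ≠ 0)
(¬c ∨ b) = max(0, 0.45) = 0.45
¬b: Gödel ¬ of 0.45 = 0 (operand ≠ 0)
¬¬b: Gödel ¬ of 0 = 1 (operand is 0)
((¬c ∨ b) ∨ ¬¬b) = max(0.45, 1) = 1
¬b: Gödel ¬ of 0.45 = 0 (operand ≠ 0)
(b ∧ ¬b) = min(0.45, 0) = 0
(c ∧ (b ∧ ¬b)) = min(0.96, 0) = 0
(((¬c ∨ b) ∨ ¬¬b) → (c ∧ (b ∧ ¬b))): 1 > 0, so result = 0
((a ∧ b) ∧ (((¬c ∨ b) ∨ ¬¬b) → (c ∧ (b ∧ ¬b)))) = min(0.45, 0) = 0
(a ∧ b) = min(0.54, 0.45) = 0.45
(a → (a ∧ b)): 0.54 > 0.45, so result = 0.45
(((a ∧ b) ∧ (((¬c ∨ b) ∨ ¬¬b) → (c ∧ (b ∧ ¬b)))) → (a → (a ∧ b))): 0 ≤ 0.45, so result = 1
(c → a): 0.96 > 0.54, so result = 0.54
((((a ∧ b) ∧ (((¬c ∨ b) ∨ ¬¬b) → (c ∧ (b ∧ ¬b)))) → (a → (a ∧ b))) ∧ (c → a)) = min(1, 0.54) = 0.54
¬((((a ∧ b) ∧ (((¬c ∨ b) ∨ ¬¬b) → (c ∧ (b ∧ ¬b)))) → (a → (a ∧ b))) ∧ (c → a)): Gödel ¬ of 0.54 = 0 (operand ≠ 0)
(¬(¬b ∧ (a → c)) ∨ ¬((((a ∧ b) ∧ (((¬c ∨ b) ∨ ¬¬b) → (c ∧ (b ∧ ¬b)))) → (a → (a ∧ b))) ∧ (c → a))) = max(1, 0) = 1

1.00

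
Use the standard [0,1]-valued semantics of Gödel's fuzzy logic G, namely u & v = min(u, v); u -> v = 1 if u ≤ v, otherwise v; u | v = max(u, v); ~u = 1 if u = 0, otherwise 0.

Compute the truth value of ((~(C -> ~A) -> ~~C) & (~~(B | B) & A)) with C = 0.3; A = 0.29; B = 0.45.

0.29

~A: Gödel ¬ of 0.29 = 0 (operand ≠ 0)
(C -> ~A): 0.3 > 0, so result = 0
~(C -> ~A): Gödel ¬ of 0 = 1 (operand is 0)
~C: Gödel ¬ of 0.3 = 0 (operand ≠ 0)
~~C: Gödel ¬ of 0 = 1 (operand is 0)
(~(C -> ~A) -> ~~C): 1 ≤ 1, so result = 1
(B | B) = max(0.45, 0.45) = 0.45
~(B | B): Gödel ¬ of 0.45 = 0 (operand ≠ 0)
~~(B | B): Gödel ¬ of 0 = 1 (operand is 0)
(~~(B | B) & A) = min(1, 0.29) = 0.29
((~(C -> ~A) -> ~~C) & (~~(B | B) & A)) = min(1, 0.29) = 0.29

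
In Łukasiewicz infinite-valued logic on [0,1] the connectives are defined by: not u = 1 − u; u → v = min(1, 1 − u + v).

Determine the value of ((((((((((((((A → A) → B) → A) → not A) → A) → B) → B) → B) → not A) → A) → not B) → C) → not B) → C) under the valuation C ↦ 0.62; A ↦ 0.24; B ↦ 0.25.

0.62

(A → A): min(1, 1 − 0.24 + 0.24) = 1
((A → A) → B): min(1, 1 − 1 + 0.25) = 0.25
(((A → A) → B) → A): min(1, 1 − 0.25 + 0.24) = 0.99
not A: Łukasiewicz ¬ gives 1 − 0.24 = 0.76
((((A → A) → B) → A) → not A): min(1, 1 − 0.99 + 0.76) = 0.77
(((((A → A) → B) → A) → not A) → A): min(1, 1 − 0.77 + 0.24) = 0.47
((((((A → A) → B) → A) → not A) → A) → B): min(1, 1 − 0.47 + 0.25) = 0.78
(((((((A → A) → B) → A) → not A) → A) → B) → B): min(1, 1 − 0.78 + 0.25) = 0.47
((((((((A → A) → B) → A) → not A) → A) → B) → B) → B): min(1, 1 − 0.47 + 0.25) = 0.78
not A: Łukasiewicz ¬ gives 1 − 0.24 = 0.76
(((((((((A → A) → B) → A) → not A) → A) → B) → B) → B) → not A): min(1, 1 − 0.78 + 0.76) = 0.98
((((((((((A → A) → B) → A) → not A) → A) → B) → B) → B) → not A) → A): min(1, 1 − 0.98 + 0.24) = 0.26
not B: Łukasiewicz ¬ gives 1 − 0.25 = 0.75
(((((((((((A → A) → B) → A) → not A) → A) → B) → B) → B) → not A) → A) → not B): min(1, 1 − 0.26 + 0.75) = 1
((((((((((((A → A) → B) → A) → not A) → A) → B) → B) → B) → not A) → A) → not B) → C): min(1, 1 − 1 + 0.62) = 0.62
not B: Łukasiewicz ¬ gives 1 − 0.25 = 0.75
(((((((((((((A → A) → B) → A) → not A) → A) → B) → B) → B) → not A) → A) → not B) → C) → not B): min(1, 1 − 0.62 + 0.75) = 1
((((((((((((((A → A) → B) → A) → not A) → A) → B) → B) → B) → not A) → A) → not B) → C) → not B) → C): min(1, 1 − 1 + 0.62) = 0.62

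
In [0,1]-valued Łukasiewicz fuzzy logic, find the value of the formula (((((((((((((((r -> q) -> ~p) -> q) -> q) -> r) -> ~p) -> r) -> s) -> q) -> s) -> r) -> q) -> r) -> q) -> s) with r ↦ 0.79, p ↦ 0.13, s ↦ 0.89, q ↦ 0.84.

0.89

(r -> q): min(1, 1 − 0.79 + 0.84) = 1
~p: Łukasiewicz ¬ gives 1 − 0.13 = 0.87
((r -> q) -> ~p): min(1, 1 − 1 + 0.87) = 0.87
(((r -> q) -> ~p) -> q): min(1, 1 − 0.87 + 0.84) = 0.97
((((r -> q) -> ~p) -> q) -> q): min(1, 1 − 0.97 + 0.84) = 0.87
(((((r -> q) -> ~p) -> q) -> q) -> r): min(1, 1 − 0.87 + 0.79) = 0.92
~p: Łukasiewicz ¬ gives 1 − 0.13 = 0.87
((((((r -> q) -> ~p) -> q) -> q) -> r) -> ~p): min(1, 1 − 0.92 + 0.87) = 0.95
(((((((r -> q) -> ~p) -> q) -> q) -> r) -> ~p) -> r): min(1, 1 − 0.95 + 0.79) = 0.84
((((((((r -> q) -> ~p) -> q) -> q) -> r) -> ~p) -> r) -> s): min(1, 1 − 0.84 + 0.89) = 1
(((((((((r -> q) -> ~p) -> q) -> q) -> r) -> ~p) -> r) -> s) -> q): min(1, 1 − 1 + 0.84) = 0.84
((((((((((r -> q) -> ~p) -> q) -> q) -> r) -> ~p) -> r) -> s) -> q) -> s): min(1, 1 − 0.84 + 0.89) = 1
(((((((((((r -> q) -> ~p) -> q) -> q) -> r) -> ~p) -> r) -> s) -> q) -> s) -> r): min(1, 1 − 1 + 0.79) = 0.79
((((((((((((r -> q) -> ~p) -> q) -> q) -> r) -> ~p) -> r) -> s) -> q) -> s) -> r) -> q): min(1, 1 − 0.79 + 0.84) = 1
(((((((((((((r -> q) -> ~p) -> q) -> q) -> r) -> ~p) -> r) -> s) -> q) -> s) -> r) -> q) -> r): min(1, 1 − 1 + 0.79) = 0.79
((((((((((((((r -> q) -> ~p) -> q) -> q) -> r) -> ~p) -> r) -> s) -> q) -> s) -> r) -> q) -> r) -> q): min(1, 1 − 0.79 + 0.84) = 1
(((((((((((((((r -> q) -> ~p) -> q) -> q) -> r) -> ~p) -> r) -> s) -> q) -> s) -> r) -> q) -> r) -> q) -> s): min(1, 1 − 1 + 0.89) = 0.89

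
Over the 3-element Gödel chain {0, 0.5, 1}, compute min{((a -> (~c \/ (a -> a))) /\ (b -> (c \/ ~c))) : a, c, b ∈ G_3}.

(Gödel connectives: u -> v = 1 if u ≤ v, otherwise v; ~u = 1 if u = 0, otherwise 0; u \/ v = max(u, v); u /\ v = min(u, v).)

0.50

The minimum is attained at a = 0, c = 0.5, b = 1:
  ~c: Gödel ¬ of 0.5 = 0 (operand ≠ 0)
  (a -> a): 0 ≤ 0, so result = 1
  (~c \/ (a -> a)) = max(0, 1) = 1
  (a -> (~c \/ (a -> a))): 0 ≤ 1, so result = 1
  ~c: Gödel ¬ of 0.5 = 0 (operand ≠ 0)
  (c \/ ~c) = max(0.5, 0) = 0.5
  (b -> (c \/ ~c)): 1 > 0.5, so result = 0.5
  ((a -> (~c \/ (a -> a))) /\ (b -> (c \/ ~c))) = min(1, 0.5) = 0.5
Checking all 27 assignments confirms none give a value below 0.50.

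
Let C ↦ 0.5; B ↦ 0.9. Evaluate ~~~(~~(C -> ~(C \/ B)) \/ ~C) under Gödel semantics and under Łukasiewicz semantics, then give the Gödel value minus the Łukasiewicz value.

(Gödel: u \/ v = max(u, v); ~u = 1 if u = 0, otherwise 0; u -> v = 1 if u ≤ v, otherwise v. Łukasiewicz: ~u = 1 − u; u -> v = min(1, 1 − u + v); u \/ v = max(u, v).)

0.60

Gödel evaluation:
  (C \/ B) = max(0.5, 0.9) = 0.9
  ~(C \/ B): Gödel ¬ of 0.9 = 0 (operand ≠ 0)
  (C -> ~(C \/ B)): 0.5 > 0, so result = 0
  ~(C -> ~(C \/ B)): Gödel ¬ of 0 = 1 (operand is 0)
  ~~(C -> ~(C \/ B)): Gödel ¬ of 1 = 0 (operand ≠ 0)
  ~C: Gödel ¬ of 0.5 = 0 (operand ≠ 0)
  (~~(C -> ~(C \/ B)) \/ ~C) = max(0, 0) = 0
  ~(~~(C -> ~(C \/ B)) \/ ~C): Gödel ¬ of 0 = 1 (operand is 0)
  ~~(~~(C -> ~(C \/ B)) \/ ~C): Gödel ¬ of 1 = 0 (operand ≠ 0)
  ~~~(~~(C -> ~(C \/ B)) \/ ~C): Gödel ¬ of 0 = 1 (operand is 0)
  Gödel value = 1
Łukasiewicz evaluation:
  (C \/ B) = max(0.5, 0.9) = 0.9
  ~(C \/ B): Łukasiewicz ¬ gives 1 − 0.9 = 0.1
  (C -> ~(C \/ B)): min(1, 1 − 0.5 + 0.1) = 0.6
  ~(C -> ~(C \/ B)): Łukasiewicz ¬ gives 1 − 0.6 = 0.4
  ~~(C -> ~(C \/ B)): Łukasiewicz ¬ gives 1 − 0.4 = 0.6
  ~C: Łukasiewicz ¬ gives 1 − 0.5 = 0.5
  (~~(C -> ~(C \/ B)) \/ ~C) = max(0.6, 0.5) = 0.6
  ~(~~(C -> ~(C \/ B)) \/ ~C): Łukasiewicz ¬ gives 1 − 0.6 = 0.4
  ~~(~~(C -> ~(C \/ B)) \/ ~C): Łukasiewicz ¬ gives 1 − 0.4 = 0.6
  ~~~(~~(C -> ~(C \/ B)) \/ ~C): Łukasiewicz ¬ gives 1 − 0.6 = 0.4
  Łukasiewicz value = 0.4
Difference: 1 − 0.4 = 0.60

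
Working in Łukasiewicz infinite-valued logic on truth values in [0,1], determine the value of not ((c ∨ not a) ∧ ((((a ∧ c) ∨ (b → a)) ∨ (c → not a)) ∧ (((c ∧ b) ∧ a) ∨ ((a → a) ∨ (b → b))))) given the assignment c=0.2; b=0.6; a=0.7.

not a: Łukasiewicz ¬ gives 1 − 0.7 = 0.3
(c ∨ not a) = max(0.2, 0.3) = 0.3
(a ∧ c) = min(0.7, 0.2) = 0.2
(b → a): min(1, 1 − 0.6 + 0.7) = 1
((a ∧ c) ∨ (b → a)) = max(0.2, 1) = 1
not a: Łukasiewicz ¬ gives 1 − 0.7 = 0.3
(c → not a): min(1, 1 − 0.2 + 0.3) = 1
(((a ∧ c) ∨ (b → a)) ∨ (c → not a)) = max(1, 1) = 1
(c ∧ b) = min(0.2, 0.6) = 0.2
((c ∧ b) ∧ a) = min(0.2, 0.7) = 0.2
(a → a): min(1, 1 − 0.7 + 0.7) = 1
(b → b): min(1, 1 − 0.6 + 0.6) = 1
((a → a) ∨ (b → b)) = max(1, 1) = 1
(((c ∧ b) ∧ a) ∨ ((a → a) ∨ (b → b))) = max(0.2, 1) = 1
((((a ∧ c) ∨ (b → a)) ∨ (c → not a)) ∧ (((c ∧ b) ∧ a) ∨ ((a → a) ∨ (b → b)))) = min(1, 1) = 1
((c ∨ not a) ∧ ((((a ∧ c) ∨ (b → a)) ∨ (c → not a)) ∧ (((c ∧ b) ∧ a) ∨ ((a → a) ∨ (b → b))))) = min(0.3, 1) = 0.3
not ((c ∨ not a) ∧ ((((a ∧ c) ∨ (b → a)) ∨ (c → not a)) ∧ (((c ∧ b) ∧ a) ∨ ((a → a) ∨ (b → b))))): Łukasiewicz ¬ gives 1 − 0.3 = 0.7

0.70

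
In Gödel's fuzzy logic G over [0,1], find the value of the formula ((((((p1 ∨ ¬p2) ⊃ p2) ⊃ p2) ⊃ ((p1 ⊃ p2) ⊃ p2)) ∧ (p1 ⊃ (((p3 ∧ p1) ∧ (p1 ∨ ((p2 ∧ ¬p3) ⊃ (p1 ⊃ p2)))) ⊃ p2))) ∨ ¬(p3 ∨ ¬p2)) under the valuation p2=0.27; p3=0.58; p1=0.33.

0.27

¬p2: Gödel ¬ of 0.27 = 0 (operand ≠ 0)
(p1 ∨ ¬p2) = max(0.33, 0) = 0.33
((p1 ∨ ¬p2) ⊃ p2): 0.33 > 0.27, so result = 0.27
(((p1 ∨ ¬p2) ⊃ p2) ⊃ p2): 0.27 ≤ 0.27, so result = 1
(p1 ⊃ p2): 0.33 > 0.27, so result = 0.27
((p1 ⊃ p2) ⊃ p2): 0.27 ≤ 0.27, so result = 1
((((p1 ∨ ¬p2) ⊃ p2) ⊃ p2) ⊃ ((p1 ⊃ p2) ⊃ p2)): 1 ≤ 1, so result = 1
(p3 ∧ p1) = min(0.58, 0.33) = 0.33
¬p3: Gödel ¬ of 0.58 = 0 (operand ≠ 0)
(p2 ∧ ¬p3) = min(0.27, 0) = 0
(p1 ⊃ p2): 0.33 > 0.27, so result = 0.27
((p2 ∧ ¬p3) ⊃ (p1 ⊃ p2)): 0 ≤ 0.27, so result = 1
(p1 ∨ ((p2 ∧ ¬p3) ⊃ (p1 ⊃ p2))) = max(0.33, 1) = 1
((p3 ∧ p1) ∧ (p1 ∨ ((p2 ∧ ¬p3) ⊃ (p1 ⊃ p2)))) = min(0.33, 1) = 0.33
(((p3 ∧ p1) ∧ (p1 ∨ ((p2 ∧ ¬p3) ⊃ (p1 ⊃ p2)))) ⊃ p2): 0.33 > 0.27, so result = 0.27
(p1 ⊃ (((p3 ∧ p1) ∧ (p1 ∨ ((p2 ∧ ¬p3) ⊃ (p1 ⊃ p2)))) ⊃ p2)): 0.33 > 0.27, so result = 0.27
(((((p1 ∨ ¬p2) ⊃ p2) ⊃ p2) ⊃ ((p1 ⊃ p2) ⊃ p2)) ∧ (p1 ⊃ (((p3 ∧ p1) ∧ (p1 ∨ ((p2 ∧ ¬p3) ⊃ (p1 ⊃ p2)))) ⊃ p2))) = min(1, 0.27) = 0.27
¬p2: Gödel ¬ of 0.27 = 0 (operand ≠ 0)
(p3 ∨ ¬p2) = max(0.58, 0) = 0.58
¬(p3 ∨ ¬p2): Gödel ¬ of 0.58 = 0 (operand ≠ 0)
((((((p1 ∨ ¬p2) ⊃ p2) ⊃ p2) ⊃ ((p1 ⊃ p2) ⊃ p2)) ∧ (p1 ⊃ (((p3 ∧ p1) ∧ (p1 ∨ ((p2 ∧ ¬p3) ⊃ (p1 ⊃ p2)))) ⊃ p2))) ∨ ¬(p3 ∨ ¬p2)) = max(0.27, 0) = 0.27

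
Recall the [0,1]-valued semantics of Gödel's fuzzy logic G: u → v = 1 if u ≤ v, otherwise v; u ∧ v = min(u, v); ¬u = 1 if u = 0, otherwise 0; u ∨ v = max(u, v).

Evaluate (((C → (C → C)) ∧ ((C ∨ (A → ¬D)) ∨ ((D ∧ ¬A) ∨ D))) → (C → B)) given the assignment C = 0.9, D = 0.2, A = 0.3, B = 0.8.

(C → C): 0.9 ≤ 0.9, so result = 1
(C → (C → C)): 0.9 ≤ 1, so result = 1
¬D: Gödel ¬ of 0.2 = 0 (operand ≠ 0)
(A → ¬D): 0.3 > 0, so result = 0
(C ∨ (A → ¬D)) = max(0.9, 0) = 0.9
¬A: Gödel ¬ of 0.3 = 0 (operand ≠ 0)
(D ∧ ¬A) = min(0.2, 0) = 0
((D ∧ ¬A) ∨ D) = max(0, 0.2) = 0.2
((C ∨ (A → ¬D)) ∨ ((D ∧ ¬A) ∨ D)) = max(0.9, 0.2) = 0.9
((C → (C → C)) ∧ ((C ∨ (A → ¬D)) ∨ ((D ∧ ¬A) ∨ D))) = min(1, 0.9) = 0.9
(C → B): 0.9 > 0.8, so result = 0.8
(((C → (C → C)) ∧ ((C ∨ (A → ¬D)) ∨ ((D ∧ ¬A) ∨ D))) → (C → B)): 0.9 > 0.8, so result = 0.8

0.80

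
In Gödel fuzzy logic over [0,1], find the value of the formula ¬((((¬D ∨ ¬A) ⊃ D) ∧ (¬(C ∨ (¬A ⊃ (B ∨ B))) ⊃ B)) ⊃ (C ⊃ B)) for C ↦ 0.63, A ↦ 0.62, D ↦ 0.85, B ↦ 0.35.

¬D: Gödel ¬ of 0.85 = 0 (operand ≠ 0)
¬A: Gödel ¬ of 0.62 = 0 (operand ≠ 0)
(¬D ∨ ¬A) = max(0, 0) = 0
((¬D ∨ ¬A) ⊃ D): 0 ≤ 0.85, so result = 1
¬A: Gödel ¬ of 0.62 = 0 (operand ≠ 0)
(B ∨ B) = max(0.35, 0.35) = 0.35
(¬A ⊃ (B ∨ B)): 0 ≤ 0.35, so result = 1
(C ∨ (¬A ⊃ (B ∨ B))) = max(0.63, 1) = 1
¬(C ∨ (¬A ⊃ (B ∨ B))): Gödel ¬ of 1 = 0 (operand ≠ 0)
(¬(C ∨ (¬A ⊃ (B ∨ B))) ⊃ B): 0 ≤ 0.35, so result = 1
(((¬D ∨ ¬A) ⊃ D) ∧ (¬(C ∨ (¬A ⊃ (B ∨ B))) ⊃ B)) = min(1, 1) = 1
(C ⊃ B): 0.63 > 0.35, so result = 0.35
((((¬D ∨ ¬A) ⊃ D) ∧ (¬(C ∨ (¬A ⊃ (B ∨ B))) ⊃ B)) ⊃ (C ⊃ B)): 1 > 0.35, so result = 0.35
¬((((¬D ∨ ¬A) ⊃ D) ∧ (¬(C ∨ (¬A ⊃ (B ∨ B))) ⊃ B)) ⊃ (C ⊃ B)): Gödel ¬ of 0.35 = 0 (operand ≠ 0)

0.00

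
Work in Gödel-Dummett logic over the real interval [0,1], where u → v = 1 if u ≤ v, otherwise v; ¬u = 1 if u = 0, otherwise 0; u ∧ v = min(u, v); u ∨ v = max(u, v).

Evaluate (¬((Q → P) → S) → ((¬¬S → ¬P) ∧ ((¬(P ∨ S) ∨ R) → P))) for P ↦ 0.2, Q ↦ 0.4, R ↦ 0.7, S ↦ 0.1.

(Q → P): 0.4 > 0.2, so result = 0.2
((Q → P) → S): 0.2 > 0.1, so result = 0.1
¬((Q → P) → S): Gödel ¬ of 0.1 = 0 (operand ≠ 0)
¬S: Gödel ¬ of 0.1 = 0 (operand ≠ 0)
¬¬S: Gödel ¬ of 0 = 1 (operand is 0)
¬P: Gödel ¬ of 0.2 = 0 (operand ≠ 0)
(¬¬S → ¬P): 1 > 0, so result = 0
(P ∨ S) = max(0.2, 0.1) = 0.2
¬(P ∨ S): Gödel ¬ of 0.2 = 0 (operand ≠ 0)
(¬(P ∨ S) ∨ R) = max(0, 0.7) = 0.7
((¬(P ∨ S) ∨ R) → P): 0.7 > 0.2, so result = 0.2
((¬¬S → ¬P) ∧ ((¬(P ∨ S) ∨ R) → P)) = min(0, 0.2) = 0
(¬((Q → P) → S) → ((¬¬S → ¬P) ∧ ((¬(P ∨ S) ∨ R) → P))): 0 ≤ 0, so result = 1

1.00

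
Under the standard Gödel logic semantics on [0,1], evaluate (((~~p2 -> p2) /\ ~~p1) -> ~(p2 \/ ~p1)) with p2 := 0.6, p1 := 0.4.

0.00

~p2: Gödel ¬ of 0.6 = 0 (operand ≠ 0)
~~p2: Gödel ¬ of 0 = 1 (operand is 0)
(~~p2 -> p2): 1 > 0.6, so result = 0.6
~p1: Gödel ¬ of 0.4 = 0 (operand ≠ 0)
~~p1: Gödel ¬ of 0 = 1 (operand is 0)
((~~p2 -> p2) /\ ~~p1) = min(0.6, 1) = 0.6
~p1: Gödel ¬ of 0.4 = 0 (operand ≠ 0)
(p2 \/ ~p1) = max(0.6, 0) = 0.6
~(p2 \/ ~p1): Gödel ¬ of 0.6 = 0 (operand ≠ 0)
(((~~p2 -> p2) /\ ~~p1) -> ~(p2 \/ ~p1)): 0.6 > 0, so result = 0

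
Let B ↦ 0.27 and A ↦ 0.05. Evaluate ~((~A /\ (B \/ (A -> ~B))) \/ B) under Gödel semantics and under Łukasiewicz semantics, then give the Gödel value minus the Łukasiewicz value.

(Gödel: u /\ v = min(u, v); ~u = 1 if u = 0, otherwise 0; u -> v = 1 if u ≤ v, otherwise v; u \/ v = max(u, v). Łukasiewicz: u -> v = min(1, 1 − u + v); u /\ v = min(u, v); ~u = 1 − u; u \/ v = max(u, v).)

Gödel evaluation:
  ~A: Gödel ¬ of 0.05 = 0 (operand ≠ 0)
  ~B: Gödel ¬ of 0.27 = 0 (operand ≠ 0)
  (A -> ~B): 0.05 > 0, so result = 0
  (B \/ (A -> ~B)) = max(0.27, 0) = 0.27
  (~A /\ (B \/ (A -> ~B))) = min(0, 0.27) = 0
  ((~A /\ (B \/ (A -> ~B))) \/ B) = max(0, 0.27) = 0.27
  ~((~A /\ (B \/ (A -> ~B))) \/ B): Gödel ¬ of 0.27 = 0 (operand ≠ 0)
  Gödel value = 0
Łukasiewicz evaluation:
  ~A: Łukasiewicz ¬ gives 1 − 0.05 = 0.95
  ~B: Łukasiewicz ¬ gives 1 − 0.27 = 0.73
  (A -> ~B): min(1, 1 − 0.05 + 0.73) = 1
  (B \/ (A -> ~B)) = max(0.27, 1) = 1
  (~A /\ (B \/ (A -> ~B))) = min(0.95, 1) = 0.95
  ((~A /\ (B \/ (A -> ~B))) \/ B) = max(0.95, 0.27) = 0.95
  ~((~A /\ (B \/ (A -> ~B))) \/ B): Łukasiewicz ¬ gives 1 − 0.95 = 0.05
  Łukasiewicz value = 0.05
Difference: 0 − 0.05 = -0.05

-0.05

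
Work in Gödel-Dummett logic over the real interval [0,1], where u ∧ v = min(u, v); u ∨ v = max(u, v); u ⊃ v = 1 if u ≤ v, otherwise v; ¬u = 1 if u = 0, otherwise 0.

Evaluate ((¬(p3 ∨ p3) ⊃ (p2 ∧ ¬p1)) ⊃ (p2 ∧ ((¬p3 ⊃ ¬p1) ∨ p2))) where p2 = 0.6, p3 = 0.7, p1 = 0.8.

0.60

(p3 ∨ p3) = max(0.7, 0.7) = 0.7
¬(p3 ∨ p3): Gödel ¬ of 0.7 = 0 (operand ≠ 0)
¬p1: Gödel ¬ of 0.8 = 0 (operand ≠ 0)
(p2 ∧ ¬p1) = min(0.6, 0) = 0
(¬(p3 ∨ p3) ⊃ (p2 ∧ ¬p1)): 0 ≤ 0, so result = 1
¬p3: Gödel ¬ of 0.7 = 0 (operand ≠ 0)
¬p1: Gödel ¬ of 0.8 = 0 (operand ≠ 0)
(¬p3 ⊃ ¬p1): 0 ≤ 0, so result = 1
((¬p3 ⊃ ¬p1) ∨ p2) = max(1, 0.6) = 1
(p2 ∧ ((¬p3 ⊃ ¬p1) ∨ p2)) = min(0.6, 1) = 0.6
((¬(p3 ∨ p3) ⊃ (p2 ∧ ¬p1)) ⊃ (p2 ∧ ((¬p3 ⊃ ¬p1) ∨ p2))): 1 > 0.6, so result = 0.6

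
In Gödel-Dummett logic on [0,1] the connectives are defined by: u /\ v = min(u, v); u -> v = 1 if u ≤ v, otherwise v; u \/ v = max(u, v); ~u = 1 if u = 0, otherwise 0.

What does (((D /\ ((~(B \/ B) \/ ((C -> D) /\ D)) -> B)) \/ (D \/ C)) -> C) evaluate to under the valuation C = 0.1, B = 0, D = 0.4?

(B \/ B) = max(0, 0) = 0
~(B \/ B): Gödel ¬ of 0 = 1 (operand is 0)
(C -> D): 0.1 ≤ 0.4, so result = 1
((C -> D) /\ D) = min(1, 0.4) = 0.4
(~(B \/ B) \/ ((C -> D) /\ D)) = max(1, 0.4) = 1
((~(B \/ B) \/ ((C -> D) /\ D)) -> B): 1 > 0, so result = 0
(D /\ ((~(B \/ B) \/ ((C -> D) /\ D)) -> B)) = min(0.4, 0) = 0
(D \/ C) = max(0.4, 0.1) = 0.4
((D /\ ((~(B \/ B) \/ ((C -> D) /\ D)) -> B)) \/ (D \/ C)) = max(0, 0.4) = 0.4
(((D /\ ((~(B \/ B) \/ ((C -> D) /\ D)) -> B)) \/ (D \/ C)) -> C): 0.4 > 0.1, so result = 0.1

0.10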